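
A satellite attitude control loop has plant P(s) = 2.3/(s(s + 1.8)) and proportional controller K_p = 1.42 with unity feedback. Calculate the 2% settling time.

T_s ≈ 4.44 s

From 1 + K_pP(s) = 0: s² + 1.8s + 3.266 = 0 ⇒ ω_n = 1.807, ζ = 0.498.
2% settling time T_s ≈ 4/(ζω_n) = 4/0.9 = 4.44 s.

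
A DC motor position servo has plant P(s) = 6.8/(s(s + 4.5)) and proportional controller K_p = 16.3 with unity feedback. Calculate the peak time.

T_p = 0.305 s

From 1 + K_pP(s) = 0: s² + 4.5s + 110.8 = 0 ⇒ ω_n = 10.53, ζ = 0.2137.
Damped frequency ω_d = ω_n√(1−ζ²) = 10.28 rad/s, so peak time T_p = π/ω_d = 0.305 s.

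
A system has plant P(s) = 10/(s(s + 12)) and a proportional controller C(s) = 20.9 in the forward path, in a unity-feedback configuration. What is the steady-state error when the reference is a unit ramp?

0.0574

The loop has one pole at the origin (type 1). Velocity error constant K_v = lim_{s→0} s·C(s)P(s) = 20.9·10/12 = 17.42.
Steady-state error to a unit ramp: e_ss = 1/K_v = 0.0574.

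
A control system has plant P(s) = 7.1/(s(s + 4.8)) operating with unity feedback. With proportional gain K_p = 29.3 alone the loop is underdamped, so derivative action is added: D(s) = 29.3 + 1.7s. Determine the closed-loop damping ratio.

ζ = 0.585

Forward path: (29.3 + 1.7s)·7.1/(s(s+4.8)). The closed-loop characteristic equation is s² + (4.8 + 7.1·1.7)s + 7.1·29.3 = 0.
That is s² + 16.87s + 208 = 0, so ω_n = 14.42 rad/s and ζ = 16.87/(2·14.42) = 0.5848.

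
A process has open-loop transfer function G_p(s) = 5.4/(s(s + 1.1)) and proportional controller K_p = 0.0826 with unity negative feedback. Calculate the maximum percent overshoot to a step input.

From 1 + K_pG_p(s) = 0: s² + 1.1s + 0.446 = 0 ⇒ ω_n = 0.6679, ζ = 0.8235.
%OS = 100·exp(−πζ/√(1−ζ²)) = 100·exp(−π·0.8235/√0.3218) = 1.05%.

1.05%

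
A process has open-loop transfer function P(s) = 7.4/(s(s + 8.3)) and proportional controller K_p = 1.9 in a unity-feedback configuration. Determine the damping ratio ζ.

The closed-loop denominator is s(s+8.3) + 1.9·7.4 = s² + 8.3s + 14.06.
So ω_n² = 14.06 ⇒ ω_n = 3.75 rad/s, and ζ = 8.3/(2ω_n) = 1.11.

ζ = 1.11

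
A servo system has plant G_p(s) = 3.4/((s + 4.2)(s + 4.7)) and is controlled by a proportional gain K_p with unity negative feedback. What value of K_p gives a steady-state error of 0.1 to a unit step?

For a type-0 loop with proportional control, e_ss = 1/(1 + K_p·G_p(0)).
G_p(0) = 0.1722. Require 1/(1 + K_p·0.1722) = 0.1, so 1 + 0.1722·K_p = 10.
K_p = (10 − 1)/0.1722 = 52.3.

K_p = 52.3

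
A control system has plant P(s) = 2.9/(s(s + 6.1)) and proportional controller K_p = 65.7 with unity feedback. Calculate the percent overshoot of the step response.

Closed-loop characteristic equation: s² + 6.1s + 190.5 = 0, so ω_n = 13.8 rad/s and ζ = 6.1/(2·13.8) = 0.221.
%OS = 100·exp(−πζ/√(1−ζ²)) = 100·exp(−π·0.221/√0.9512) = 49.1%.

49.1%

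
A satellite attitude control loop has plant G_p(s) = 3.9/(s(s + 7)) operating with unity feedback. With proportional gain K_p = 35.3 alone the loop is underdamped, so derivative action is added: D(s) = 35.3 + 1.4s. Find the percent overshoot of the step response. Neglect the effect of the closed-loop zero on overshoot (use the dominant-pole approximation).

14%

Forward path: (35.3 + 1.4s)·3.9/(s(s+7)). The closed-loop characteristic equation is s² + (7 + 3.9·1.4)s + 3.9·35.3 = 0.
That is s² + 12.46s + 137.7 = 0, so ω_n = 11.73 rad/s and ζ = 12.46/(2·11.73) = 0.531.
%OS = 100·exp(−πζ/√(1−ζ²)) = 14%.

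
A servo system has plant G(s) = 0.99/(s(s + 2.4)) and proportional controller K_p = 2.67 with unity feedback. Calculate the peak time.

The closed-loop denominator s² + 2.4s + 2.643 gives ω_n = √2.643 = 1.626 and ζ = 2.4/(2ω_n) = 0.7381.
Damped frequency ω_d = ω_n√(1−ζ²) = 1.097 rad/s, so peak time T_p = π/ω_d = 2.86 s.

T_p = 2.86 s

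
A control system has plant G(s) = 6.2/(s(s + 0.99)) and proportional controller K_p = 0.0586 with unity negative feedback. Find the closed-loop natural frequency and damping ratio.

With unity feedback the closed-loop characteristic equation is s² + 0.99s + 0.0586·6.2 = s² + 0.99s + 0.3633 = 0.
Matching s² + 2ζω_n s + ω_n²: ω_n = √0.3633 = 0.6028 rad/s and 2ζω_n = 0.99, so ζ = 0.99/(2·0.6028) = 0.821.

ω_n = 0.603 rad/s, ζ = 0.821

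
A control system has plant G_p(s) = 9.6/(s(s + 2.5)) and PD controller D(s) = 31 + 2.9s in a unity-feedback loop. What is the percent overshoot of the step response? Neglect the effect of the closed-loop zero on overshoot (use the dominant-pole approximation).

0.302%

Forward path: (31 + 2.9s)·9.6/(s(s+2.5)). The closed-loop characteristic equation is s² + (2.5 + 9.6·2.9)s + 9.6·31 = 0.
That is s² + 30.34s + 297.6 = 0, so ω_n = 17.25 rad/s and ζ = 30.34/(2·17.25) = 0.8794.
%OS = 100·exp(−πζ/√(1−ζ²)) = 0.302%.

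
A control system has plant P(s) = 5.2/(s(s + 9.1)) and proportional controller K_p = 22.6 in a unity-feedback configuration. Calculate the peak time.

From 1 + K_pP(s) = 0: s² + 9.1s + 117.5 = 0 ⇒ ω_n = 10.84, ζ = 0.4197.
Damped frequency ω_d = ω_n√(1−ζ²) = 9.84 rad/s, so peak time T_p = π/ω_d = 0.319 s.

T_p = 0.319 s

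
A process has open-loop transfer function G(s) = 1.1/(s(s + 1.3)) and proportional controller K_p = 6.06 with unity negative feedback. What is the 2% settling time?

From 1 + K_pG(s) = 0: s² + 1.3s + 6.666 = 0 ⇒ ω_n = 2.582, ζ = 0.2518.
2% settling time T_s ≈ 4/(ζω_n) = 4/0.65 = 6.15 s.

T_s ≈ 6.15 s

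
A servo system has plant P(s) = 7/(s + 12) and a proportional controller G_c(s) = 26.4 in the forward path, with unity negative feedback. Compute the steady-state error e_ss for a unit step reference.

The loop is type 0. Static position error constant K_pos = G_c(0)·P(0) = 26.4·0.5833 = 15.4.
Steady-state error to a unit step: e_ss = 1/(1+K_pos) = 1/16.4 = 0.061.

0.061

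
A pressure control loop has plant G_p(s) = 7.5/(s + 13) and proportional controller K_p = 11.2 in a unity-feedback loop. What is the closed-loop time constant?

τ = 0.0103 s

Closed-loop transfer function: T(s) = K_p·G_p(s)/(1 + K_p·G_p(s)) = 84/(s + 13 + 84) = 84/(s + 97).
Time constant τ = 1/97 = 0.0103 s.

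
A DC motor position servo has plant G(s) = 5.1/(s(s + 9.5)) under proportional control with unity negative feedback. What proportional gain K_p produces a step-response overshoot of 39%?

From %OS = 100·exp(−πζ/√(1−ζ²)) = 39%, ζ = −ln(0.39)/√(π²+ln²(0.39)) = 0.2871.
Characteristic equation s² + 9.5s + 5.1K_p = 0 gives ζ = 9.5/(2√(5.1K_p)).
Setting ζ = 0.2871: √(5.1K_p) = 9.5/(2·0.2871) = 16.54, so K_p = 273.7/5.1 = 53.7.

K_p = 53.7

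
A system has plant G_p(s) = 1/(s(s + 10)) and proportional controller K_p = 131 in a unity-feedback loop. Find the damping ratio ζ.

ζ = 0.437

With unity feedback the closed-loop characteristic equation is s² + 10s + 131·1 = s² + 10s + 131 = 0.
So ω_n² = 131 ⇒ ω_n = 11.45 rad/s, and ζ = 10/(2ω_n) = 0.437.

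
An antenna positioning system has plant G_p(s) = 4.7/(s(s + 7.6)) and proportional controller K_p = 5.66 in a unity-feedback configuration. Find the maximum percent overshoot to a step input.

3.26%

Closed-loop characteristic equation: s² + 7.6s + 26.6 = 0, so ω_n = 5.158 rad/s and ζ = 7.6/(2·5.158) = 0.7368.
%OS = 100·exp(−πζ/√(1−ζ²)) = 100·exp(−π·0.7368/√0.4572) = 3.26%.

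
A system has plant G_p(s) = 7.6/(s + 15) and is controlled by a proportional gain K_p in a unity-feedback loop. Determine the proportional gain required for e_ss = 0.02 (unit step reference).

K_p = 96.7

For a type-0 loop with proportional control, e_ss = 1/(1 + K_p·G_p(0)).
G_p(0) = 0.5067. Require 1/(1 + K_p·0.5067) = 0.02, so 1 + 0.5067·K_p = 50.
K_p = (50 − 1)/0.5067 = 96.7.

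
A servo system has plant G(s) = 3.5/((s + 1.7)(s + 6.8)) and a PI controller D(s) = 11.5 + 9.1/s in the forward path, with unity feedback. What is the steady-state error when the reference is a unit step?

0

The open loop D(s)G(s) has a pole at the origin (type 1), so the static position error constant is infinite and e_ss = 1/(1+∞) = 0.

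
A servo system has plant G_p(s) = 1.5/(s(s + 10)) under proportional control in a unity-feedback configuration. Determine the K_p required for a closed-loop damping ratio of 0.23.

K_p = 315

Closed-loop characteristic equation: s² + 10s + K_p·1.5 = 0.
So ω_n = √(1.5K_p) and 2ζω_n = 10, giving ζ = 10/(2√(1.5K_p)).
Setting ζ = 0.23: √(1.5K_p) = 10/(2·0.23) = 21.74, so K_p = 472.6/1.5 = 315.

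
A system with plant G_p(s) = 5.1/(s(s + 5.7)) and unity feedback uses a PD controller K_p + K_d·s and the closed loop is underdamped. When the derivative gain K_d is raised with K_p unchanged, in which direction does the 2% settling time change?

decrease

Characteristic equation s² + (5.7 + 5.1K_d)s + 5.1K_p = 0: raising K_d increases ζω_n = (5.7+5.1K_d)/2 while the loop stays underdamped, so T_s ≈ 4/(ζω_n) decreases.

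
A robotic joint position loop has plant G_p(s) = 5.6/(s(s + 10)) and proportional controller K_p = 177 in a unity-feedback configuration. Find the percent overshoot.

From 1 + K_pG_p(s) = 0: s² + 10s + 991.2 = 0 ⇒ ω_n = 31.48, ζ = 0.1588.
%OS = 100·exp(−πζ/√(1−ζ²)) = 100·exp(−π·0.1588/√0.9748) = 60.3%.

60.3%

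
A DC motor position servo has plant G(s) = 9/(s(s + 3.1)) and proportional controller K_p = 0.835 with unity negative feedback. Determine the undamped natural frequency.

ω_n = 2.74 rad/s

1 + K_p·G(s) = 0 gives s² + 3.1s + 7.515 = 0.
So ω_n² = 7.515 ⇒ ω_n = 2.741 rad/s, and ζ = 3.1/(2ω_n) = 0.565.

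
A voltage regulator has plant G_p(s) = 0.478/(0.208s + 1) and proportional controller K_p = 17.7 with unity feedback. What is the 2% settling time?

T_s ≈ 0.0879 s

Closed loop: T(s) = K_p·G_p/(1+K_p·G_p) = 8.461/(0.208s + 1 + 8.461), with pole at s = −(1 + 8.461)/0.208 = −45.48.
τ = 1/45.48 = 0.02199 s, so 2% settling time ≈ 4τ = 0.0879 s.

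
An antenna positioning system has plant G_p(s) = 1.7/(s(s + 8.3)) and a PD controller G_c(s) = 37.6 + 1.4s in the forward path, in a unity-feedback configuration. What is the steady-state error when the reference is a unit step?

The open loop G_c(s)G_p(s) has a pole at the origin (type 1), so the static position error constant is infinite and e_ss = 1/(1+∞) = 0.

0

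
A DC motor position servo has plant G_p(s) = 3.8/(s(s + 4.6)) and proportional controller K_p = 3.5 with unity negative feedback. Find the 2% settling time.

T_s ≈ 1.74 s

The closed-loop denominator s² + 4.6s + 13.3 gives ω_n = √13.3 = 3.647 and ζ = 4.6/(2ω_n) = 0.6307.
2% settling time T_s ≈ 4/(ζω_n) = 4/2.3 = 1.74 s.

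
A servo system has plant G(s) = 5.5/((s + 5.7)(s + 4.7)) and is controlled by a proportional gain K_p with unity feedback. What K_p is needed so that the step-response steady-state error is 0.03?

The loop is type 0, so e_ss(step) = 1/(1 + K_pos) with K_pos = K_p·G(0).
G(0) = 0.2053. Require 1/(1 + K_p·0.2053) = 0.03, so 1 + 0.2053·K_p = 33.33.
K_p = (33.33 − 1)/0.2053 = 157.

K_p = 157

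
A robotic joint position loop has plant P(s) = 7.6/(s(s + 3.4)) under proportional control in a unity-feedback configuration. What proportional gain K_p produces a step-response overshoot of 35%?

K_p = 3.79

From %OS = 100·exp(−πζ/√(1−ζ²)) = 35%, ζ = −ln(0.35)/√(π²+ln²(0.35)) = 0.3169.
Characteristic equation s² + 3.4s + 7.6K_p = 0 gives ζ = 3.4/(2√(7.6K_p)).
Setting ζ = 0.3169: √(7.6K_p) = 3.4/(2·0.3169) = 5.364, so K_p = 28.77/7.6 = 3.79.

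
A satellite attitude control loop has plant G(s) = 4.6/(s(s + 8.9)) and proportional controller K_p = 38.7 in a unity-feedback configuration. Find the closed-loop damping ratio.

ζ = 0.334

1 + K_p·G(s) = 0 gives s² + 8.9s + 178 = 0.
Matching s² + 2ζω_n s + ω_n²: ω_n = √178 = 13.34 rad/s and 2ζω_n = 8.9, so ζ = 8.9/(2·13.34) = 0.334.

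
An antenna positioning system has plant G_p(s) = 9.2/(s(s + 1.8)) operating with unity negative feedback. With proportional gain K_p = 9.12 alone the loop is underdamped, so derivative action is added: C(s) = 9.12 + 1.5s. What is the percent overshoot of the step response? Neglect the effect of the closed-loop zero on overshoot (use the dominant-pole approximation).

Forward path: (9.12 + 1.5s)·9.2/(s(s+1.8)). The closed-loop characteristic equation is s² + (1.8 + 9.2·1.5)s + 9.2·9.12 = 0.
That is s² + 15.6s + 83.9 = 0, so ω_n = 9.16 rad/s and ζ = 15.6/(2·9.16) = 0.8515.
%OS = 100·exp(−πζ/√(1−ζ²)) = 0.608%.

0.608%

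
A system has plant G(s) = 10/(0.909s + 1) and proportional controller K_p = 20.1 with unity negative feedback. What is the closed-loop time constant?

τ = 0.0045 s

Closed loop: T(s) = K_p·G/(1+K_p·G) = 201/(0.909s + 1 + 201), with pole at s = −(1 + 201)/0.909 = −222.2.
Closed-loop time constant τ = 1/222.2 = 0.0045 s.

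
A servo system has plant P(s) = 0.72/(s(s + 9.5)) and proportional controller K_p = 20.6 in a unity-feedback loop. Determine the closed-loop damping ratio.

The closed-loop denominator is s(s+9.5) + 20.6·0.72 = s² + 9.5s + 14.83.
Matching s² + 2ζω_n s + ω_n²: ω_n = √14.83 = 3.851 rad/s and 2ζω_n = 9.5, so ζ = 9.5/(2·3.851) = 1.23.

ζ = 1.23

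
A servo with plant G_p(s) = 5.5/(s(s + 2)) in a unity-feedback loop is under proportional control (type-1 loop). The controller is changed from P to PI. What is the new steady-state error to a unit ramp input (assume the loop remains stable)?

0

The integrator raises the loop to type 2, so K_v → ∞ and e_ss to a ramp is zero.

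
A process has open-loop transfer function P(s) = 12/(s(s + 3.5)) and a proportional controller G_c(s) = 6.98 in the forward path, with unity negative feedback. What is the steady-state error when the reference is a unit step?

The open loop G_c(s)P(s) has a pole at the origin (type 1), so the static position error constant is infinite and e_ss = 1/(1+∞) = 0.

0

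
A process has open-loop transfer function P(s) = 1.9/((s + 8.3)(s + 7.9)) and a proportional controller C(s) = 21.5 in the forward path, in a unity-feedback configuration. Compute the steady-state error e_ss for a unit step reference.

The loop is type 0. Static position error constant K_pos = C(0)·P(0) = 21.5·0.02898 = 0.623.
Steady-state error to a unit step: e_ss = 1/(1+K_pos) = 1/1.623 = 0.616.

0.616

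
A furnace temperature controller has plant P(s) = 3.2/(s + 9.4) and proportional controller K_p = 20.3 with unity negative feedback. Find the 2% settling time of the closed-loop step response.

T_s ≈ 0.0538 s

Closed-loop transfer function: T(s) = K_p·P(s)/(1 + K_p·P(s)) = 64.96/(s + 9.4 + 64.96) = 64.96/(s + 74.36).
Time constant τ = 1/74.36 = 0.01345 s, so the 2% settling time is about 4τ = 0.0538 s.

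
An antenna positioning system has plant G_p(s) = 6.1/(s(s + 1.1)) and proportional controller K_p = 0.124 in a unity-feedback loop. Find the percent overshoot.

The closed-loop denominator s² + 1.1s + 0.7564 gives ω_n = √0.7564 = 0.8697 and ζ = 1.1/(2ω_n) = 0.6324.
%OS = 100·exp(−πζ/√(1−ζ²)) = 100·exp(−π·0.6324/√0.6001) = 7.69%.

7.69%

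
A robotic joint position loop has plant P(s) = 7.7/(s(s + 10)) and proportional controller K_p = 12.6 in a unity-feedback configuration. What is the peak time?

T_p = 0.37 s

Closed-loop characteristic equation: s² + 10s + 97.02 = 0, so ω_n = 9.85 rad/s and ζ = 10/(2·9.85) = 0.5076.
Damped frequency ω_d = ω_n√(1−ζ²) = 8.486 rad/s, so peak time T_p = π/ω_d = 0.37 s.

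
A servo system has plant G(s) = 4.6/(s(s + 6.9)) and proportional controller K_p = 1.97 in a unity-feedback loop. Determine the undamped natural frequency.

ω_n = 3.01 rad/s

The closed-loop denominator is s(s+6.9) + 1.97·4.6 = s² + 6.9s + 9.062.
Matching s² + 2ζω_n s + ω_n²: ω_n = √9.062 = 3.01 rad/s and 2ζω_n = 6.9, so ζ = 6.9/(2·3.01) = 1.15.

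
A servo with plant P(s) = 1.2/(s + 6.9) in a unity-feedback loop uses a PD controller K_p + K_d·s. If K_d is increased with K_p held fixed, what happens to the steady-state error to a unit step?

unchanged

K_d affects only the transient (the s-coefficient); the DC loop gain, and hence e_ss, depends only on K_p.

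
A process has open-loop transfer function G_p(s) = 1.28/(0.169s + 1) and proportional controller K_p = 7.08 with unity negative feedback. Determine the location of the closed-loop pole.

Closed loop: T(s) = K_p·G_p/(1+K_p·G_p) = 9.062/(0.169s + 1 + 9.062), with pole at s = −(1 + 9.062)/0.169 = −59.54.

s = -59.54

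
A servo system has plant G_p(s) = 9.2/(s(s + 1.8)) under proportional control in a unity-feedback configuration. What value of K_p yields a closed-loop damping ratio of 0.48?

Closed-loop characteristic equation: s² + 1.8s + K_p·9.2 = 0.
So ω_n = √(9.2K_p) and 2ζω_n = 1.8, giving ζ = 1.8/(2√(9.2K_p)).
Setting ζ = 0.48: √(9.2K_p) = 1.8/(2·0.48) = 1.875, so K_p = 3.516/9.2 = 0.382.

K_p = 0.382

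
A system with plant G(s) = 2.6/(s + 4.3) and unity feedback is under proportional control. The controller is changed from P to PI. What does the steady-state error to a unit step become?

Adding integral action puts a pole at s = 0 in the forward path, raising the system type to 1; a type-1 loop has zero steady-state error to a step.

0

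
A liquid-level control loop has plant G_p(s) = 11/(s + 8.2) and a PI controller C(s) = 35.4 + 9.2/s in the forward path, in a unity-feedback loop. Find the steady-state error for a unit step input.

0

The open loop C(s)G_p(s) has a pole at the origin (type 1), so the static position error constant is infinite and e_ss = 1/(1+∞) = 0.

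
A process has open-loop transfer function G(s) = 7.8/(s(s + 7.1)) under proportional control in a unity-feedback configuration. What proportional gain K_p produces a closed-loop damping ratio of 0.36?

K_p = 12.5

Closed-loop characteristic equation: s² + 7.1s + K_p·7.8 = 0.
So ω_n = √(7.8K_p) and 2ζω_n = 7.1, giving ζ = 7.1/(2√(7.8K_p)).
Setting ζ = 0.36: √(7.8K_p) = 7.1/(2·0.36) = 9.861, so K_p = 97.24/7.8 = 12.5.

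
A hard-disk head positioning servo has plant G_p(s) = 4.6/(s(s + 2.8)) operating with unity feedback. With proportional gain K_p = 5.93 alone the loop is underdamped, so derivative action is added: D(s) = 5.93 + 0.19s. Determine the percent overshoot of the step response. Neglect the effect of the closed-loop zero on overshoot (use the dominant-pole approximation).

Forward path: (5.93 + 0.19s)·4.6/(s(s+2.8)). The closed-loop characteristic equation is s² + (2.8 + 4.6·0.19)s + 4.6·5.93 = 0.
That is s² + 3.674s + 27.28 = 0, so ω_n = 5.223 rad/s and ζ = 3.674/(2·5.223) = 0.3517.
%OS = 100·exp(−πζ/√(1−ζ²)) = 30.7%.

30.7%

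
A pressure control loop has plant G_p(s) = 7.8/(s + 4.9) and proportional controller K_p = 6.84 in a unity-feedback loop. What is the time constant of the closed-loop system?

Closed-loop transfer function: T(s) = K_p·G_p(s)/(1 + K_p·G_p(s)) = 53.35/(s + 4.9 + 53.35) = 53.35/(s + 58.25).
Time constant τ = 1/58.25 = 0.0172 s.

τ = 0.0172 s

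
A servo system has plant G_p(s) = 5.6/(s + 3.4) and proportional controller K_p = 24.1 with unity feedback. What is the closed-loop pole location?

s = -138.4

Closed-loop transfer function: T(s) = K_p·G_p(s)/(1 + K_p·G_p(s)) = 135/(s + 3.4 + 135) = 135/(s + 138.4).
The closed-loop pole is at s = −138.4.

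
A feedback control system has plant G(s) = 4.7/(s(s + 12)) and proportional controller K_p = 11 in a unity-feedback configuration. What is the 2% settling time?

Closed-loop characteristic equation: s² + 12s + 51.7 = 0, so ω_n = 7.19 rad/s and ζ = 12/(2·7.19) = 0.8345.
2% settling time T_s ≈ 4/(ζω_n) = 4/6 = 0.667 s.

T_s ≈ 0.667 s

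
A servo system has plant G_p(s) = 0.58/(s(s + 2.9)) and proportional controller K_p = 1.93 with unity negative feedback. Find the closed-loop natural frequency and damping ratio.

ω_n = 1.06 rad/s, ζ = 1.37

The closed-loop denominator is s(s+2.9) + 1.93·0.58 = s² + 2.9s + 1.119.
So ω_n² = 1.119 ⇒ ω_n = 1.058 rad/s, and ζ = 2.9/(2ω_n) = 1.37.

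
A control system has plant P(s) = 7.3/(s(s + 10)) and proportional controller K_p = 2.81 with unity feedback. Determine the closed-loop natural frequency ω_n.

1 + K_p·P(s) = 0 gives s² + 10s + 20.51 = 0.
So ω_n² = 20.51 ⇒ ω_n = 4.529 rad/s, and ζ = 10/(2ω_n) = 1.1.

ω_n = 4.53 rad/s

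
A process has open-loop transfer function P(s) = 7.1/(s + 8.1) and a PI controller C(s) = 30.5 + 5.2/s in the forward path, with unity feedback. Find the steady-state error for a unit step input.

0

The open loop C(s)P(s) has a pole at the origin (type 1), so the static position error constant is infinite and e_ss = 1/(1+∞) = 0.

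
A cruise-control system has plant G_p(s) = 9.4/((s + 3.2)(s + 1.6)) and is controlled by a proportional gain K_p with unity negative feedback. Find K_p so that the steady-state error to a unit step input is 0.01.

K_p = 53.9

The loop is type 0, so e_ss(step) = 1/(1 + K_pos) with K_pos = K_p·G_p(0).
G_p(0) = 1.836. Require 1/(1 + K_p·1.836) = 0.01, so 1 + 1.836·K_p = 100.
K_p = (100 − 1)/1.836 = 53.9.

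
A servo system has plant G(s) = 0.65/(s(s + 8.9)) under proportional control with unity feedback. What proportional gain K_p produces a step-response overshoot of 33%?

K_p = 275

From %OS = 100·exp(−πζ/√(1−ζ²)) = 33%, ζ = −ln(0.33)/√(π²+ln²(0.33)) = 0.3328.
Characteristic equation s² + 8.9s + 0.65K_p = 0 gives ζ = 8.9/(2√(0.65K_p)).
Setting ζ = 0.3328: √(0.65K_p) = 8.9/(2·0.3328) = 13.37, so K_p = 178.8/0.65 = 275.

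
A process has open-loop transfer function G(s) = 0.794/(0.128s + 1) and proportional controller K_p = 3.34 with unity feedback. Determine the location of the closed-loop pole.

Closed loop: T(s) = K_p·G/(1+K_p·G) = 2.652/(0.128s + 1 + 2.652), with pole at s = −(1 + 2.652)/0.128 = −28.53.

s = -28.53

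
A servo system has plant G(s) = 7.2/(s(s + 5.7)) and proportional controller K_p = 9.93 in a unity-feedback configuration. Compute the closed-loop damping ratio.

ζ = 0.337

The closed-loop denominator is s(s+5.7) + 9.93·7.2 = s² + 5.7s + 71.5.
Matching s² + 2ζω_n s + ω_n²: ω_n = √71.5 = 8.456 rad/s and 2ζω_n = 5.7, so ζ = 5.7/(2·8.456) = 0.337.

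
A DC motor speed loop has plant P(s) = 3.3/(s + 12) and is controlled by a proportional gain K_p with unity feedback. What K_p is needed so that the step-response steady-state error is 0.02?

K_p = 178

Steady-state error for a unit step on this type-0 loop is 1/(1 + K_p·P(0)).
P(0) = 0.275. Require 1/(1 + K_p·0.275) = 0.02, so 1 + 0.275·K_p = 50.
K_p = (50 − 1)/0.275 = 178.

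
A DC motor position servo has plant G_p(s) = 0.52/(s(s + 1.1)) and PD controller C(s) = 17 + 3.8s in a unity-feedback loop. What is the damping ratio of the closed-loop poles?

Forward path: (17 + 3.8s)·0.52/(s(s+1.1)). The closed-loop characteristic equation is s² + (1.1 + 0.52·3.8)s + 0.52·17 = 0.
That is s² + 3.076s + 8.84 = 0, so ω_n = 2.973 rad/s and ζ = 3.076/(2·2.973) = 0.5173.

ζ = 0.517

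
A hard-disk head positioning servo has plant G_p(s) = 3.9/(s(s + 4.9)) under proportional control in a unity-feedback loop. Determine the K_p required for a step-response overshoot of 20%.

From %OS = 100·exp(−πζ/√(1−ζ²)) = 20%, ζ = −ln(0.2)/√(π²+ln²(0.2)) = 0.4559.
Characteristic equation s² + 4.9s + 3.9K_p = 0 gives ζ = 4.9/(2√(3.9K_p)).
Setting ζ = 0.4559: √(3.9K_p) = 4.9/(2·0.4559) = 5.373, so K_p = 28.87/3.9 = 7.4.

K_p = 7.4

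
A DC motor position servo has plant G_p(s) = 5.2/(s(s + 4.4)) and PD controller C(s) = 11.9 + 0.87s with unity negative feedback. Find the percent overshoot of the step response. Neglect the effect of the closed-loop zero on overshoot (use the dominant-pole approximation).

Forward path: (11.9 + 0.87s)·5.2/(s(s+4.4)). The closed-loop characteristic equation is s² + (4.4 + 5.2·0.87)s + 5.2·11.9 = 0.
That is s² + 8.924s + 61.88 = 0, so ω_n = 7.866 rad/s and ζ = 8.924/(2·7.866) = 0.5672.
%OS = 100·exp(−πζ/√(1−ζ²)) = 11.5%.

11.5%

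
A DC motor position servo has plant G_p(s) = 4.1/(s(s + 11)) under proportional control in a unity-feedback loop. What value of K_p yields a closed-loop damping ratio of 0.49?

Closed-loop characteristic equation: s² + 11s + K_p·4.1 = 0.
So ω_n = √(4.1K_p) and 2ζω_n = 11, giving ζ = 11/(2√(4.1K_p)).
Setting ζ = 0.49: √(4.1K_p) = 11/(2·0.49) = 11.22, so K_p = 126/4.1 = 30.7.

K_p = 30.7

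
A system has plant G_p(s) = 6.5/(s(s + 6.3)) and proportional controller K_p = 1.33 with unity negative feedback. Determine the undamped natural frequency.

ω_n = 2.94 rad/s

1 + K_p·G_p(s) = 0 gives s² + 6.3s + 8.645 = 0.
So ω_n² = 8.645 ⇒ ω_n = 2.94 rad/s, and ζ = 6.3/(2ω_n) = 1.07.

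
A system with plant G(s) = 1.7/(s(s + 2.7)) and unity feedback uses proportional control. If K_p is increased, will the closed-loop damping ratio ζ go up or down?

decrease

ζ = 2.7/(2√(1.7K_p)); increasing K_p raises the denominator, so ζ falls.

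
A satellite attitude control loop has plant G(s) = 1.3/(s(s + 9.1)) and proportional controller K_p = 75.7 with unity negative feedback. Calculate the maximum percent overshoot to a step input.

Closed-loop characteristic equation: s² + 9.1s + 98.41 = 0, so ω_n = 9.92 rad/s and ζ = 9.1/(2·9.92) = 0.4587.
%OS = 100·exp(−πζ/√(1−ζ²)) = 100·exp(−π·0.4587/√0.7896) = 19.8%.

19.8%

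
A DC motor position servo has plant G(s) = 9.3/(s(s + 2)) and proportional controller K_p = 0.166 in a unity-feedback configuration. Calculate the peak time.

The closed-loop denominator s² + 2s + 1.544 gives ω_n = √1.544 = 1.242 and ζ = 2/(2ω_n) = 0.8048.
Damped frequency ω_d = ω_n√(1−ζ²) = 0.7374 rad/s, so peak time T_p = π/ω_d = 4.26 s.

T_p = 4.26 s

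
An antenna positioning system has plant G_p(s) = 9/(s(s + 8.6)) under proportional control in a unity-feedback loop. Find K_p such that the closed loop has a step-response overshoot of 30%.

K_p = 16

From %OS = 100·exp(−πζ/√(1−ζ²)) = 30%, ζ = −ln(0.3)/√(π²+ln²(0.3)) = 0.3579.
Characteristic equation s² + 8.6s + 9K_p = 0 gives ζ = 8.6/(2√(9K_p)).
Setting ζ = 0.3579: √(9K_p) = 8.6/(2·0.3579) = 12.02, so K_p = 144.4/9 = 16.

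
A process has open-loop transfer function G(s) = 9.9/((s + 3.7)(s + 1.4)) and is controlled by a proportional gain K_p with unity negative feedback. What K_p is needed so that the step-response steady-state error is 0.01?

For a type-0 loop with proportional control, e_ss = 1/(1 + K_p·G(0)).
G(0) = 1.911. Require 1/(1 + K_p·1.911) = 0.01, so 1 + 1.911·K_p = 100.
K_p = (100 − 1)/1.911 = 51.8.

K_p = 51.8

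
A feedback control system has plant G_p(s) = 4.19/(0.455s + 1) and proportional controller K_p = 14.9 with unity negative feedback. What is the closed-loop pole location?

Closed loop: T(s) = K_p·G_p/(1+K_p·G_p) = 62.43/(0.455s + 1 + 62.43), with pole at s = −(1 + 62.43)/0.455 = −139.4.

s = -139.4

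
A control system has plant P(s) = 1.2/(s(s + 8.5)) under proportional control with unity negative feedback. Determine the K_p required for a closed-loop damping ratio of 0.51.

K_p = 57.9

Closed-loop characteristic equation: s² + 8.5s + K_p·1.2 = 0.
So ω_n = √(1.2K_p) and 2ζω_n = 8.5, giving ζ = 8.5/(2√(1.2K_p)).
Setting ζ = 0.51: √(1.2K_p) = 8.5/(2·0.51) = 8.333, so K_p = 69.44/1.2 = 57.9.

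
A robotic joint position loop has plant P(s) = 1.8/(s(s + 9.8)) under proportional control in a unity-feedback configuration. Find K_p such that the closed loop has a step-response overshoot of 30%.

From %OS = 100·exp(−πζ/√(1−ζ²)) = 30%, ζ = −ln(0.3)/√(π²+ln²(0.3)) = 0.3579.
Characteristic equation s² + 9.8s + 1.8K_p = 0 gives ζ = 9.8/(2√(1.8K_p)).
Setting ζ = 0.3579: √(1.8K_p) = 9.8/(2·0.3579) = 13.69, so K_p = 187.5/1.8 = 104.

K_p = 104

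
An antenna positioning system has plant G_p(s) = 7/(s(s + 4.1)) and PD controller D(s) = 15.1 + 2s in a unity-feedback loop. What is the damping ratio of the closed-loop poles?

ζ = 0.88

Forward path: (15.1 + 2s)·7/(s(s+4.1)). The closed-loop characteristic equation is s² + (4.1 + 7·2)s + 7·15.1 = 0.
That is s² + 18.1s + 105.7 = 0, so ω_n = 10.28 rad/s and ζ = 18.1/(2·10.28) = 0.8803.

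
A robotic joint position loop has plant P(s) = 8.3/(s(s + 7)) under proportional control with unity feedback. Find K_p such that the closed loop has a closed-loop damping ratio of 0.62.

Closed-loop characteristic equation: s² + 7s + K_p·8.3 = 0.
So ω_n = √(8.3K_p) and 2ζω_n = 7, giving ζ = 7/(2√(8.3K_p)).
Setting ζ = 0.62: √(8.3K_p) = 7/(2·0.62) = 5.645, so K_p = 31.87/8.3 = 3.84.

K_p = 3.84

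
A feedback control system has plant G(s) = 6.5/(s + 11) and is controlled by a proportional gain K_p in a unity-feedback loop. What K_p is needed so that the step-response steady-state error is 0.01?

For a type-0 loop with proportional control, e_ss = 1/(1 + K_p·G(0)).
G(0) = 0.5909. Require 1/(1 + K_p·0.5909) = 0.01, so 1 + 0.5909·K_p = 100.
K_p = (100 − 1)/0.5909 = 168.

K_p = 168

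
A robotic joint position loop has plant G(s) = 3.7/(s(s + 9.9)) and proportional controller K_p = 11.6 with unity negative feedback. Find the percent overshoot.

Closed-loop characteristic equation: s² + 9.9s + 42.92 = 0, so ω_n = 6.551 rad/s and ζ = 9.9/(2·6.551) = 0.7556.
%OS = 100·exp(−πζ/√(1−ζ²)) = 100·exp(−π·0.7556/√0.4291) = 2.67%.

2.67%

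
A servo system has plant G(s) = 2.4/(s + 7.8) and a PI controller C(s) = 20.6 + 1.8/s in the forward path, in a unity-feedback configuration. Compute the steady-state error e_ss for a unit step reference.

0

The open loop C(s)G(s) has a pole at the origin (type 1), so the static position error constant is infinite and e_ss = 1/(1+∞) = 0.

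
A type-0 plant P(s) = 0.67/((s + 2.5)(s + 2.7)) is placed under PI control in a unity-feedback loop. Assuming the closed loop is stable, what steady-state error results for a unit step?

0

The PI controller's integrator makes the forward path type 1, so e_ss to a step is zero.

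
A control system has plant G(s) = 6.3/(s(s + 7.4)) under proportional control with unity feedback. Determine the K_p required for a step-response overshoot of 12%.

K_p = 6.94

From %OS = 100·exp(−πζ/√(1−ζ²)) = 12%, ζ = −ln(0.12)/√(π²+ln²(0.12)) = 0.5594.
Characteristic equation s² + 7.4s + 6.3K_p = 0 gives ζ = 7.4/(2√(6.3K_p)).
Setting ζ = 0.5594: √(6.3K_p) = 7.4/(2·0.5594) = 6.614, so K_p = 43.75/6.3 = 6.94.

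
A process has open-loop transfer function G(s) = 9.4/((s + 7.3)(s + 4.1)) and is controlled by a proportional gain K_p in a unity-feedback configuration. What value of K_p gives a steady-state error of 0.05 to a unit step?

K_p = 60.5

For a type-0 loop with proportional control, e_ss = 1/(1 + K_p·G(0)).
G(0) = 0.3141. Require 1/(1 + K_p·0.3141) = 0.05, so 1 + 0.3141·K_p = 20.
K_p = (20 − 1)/0.3141 = 60.5.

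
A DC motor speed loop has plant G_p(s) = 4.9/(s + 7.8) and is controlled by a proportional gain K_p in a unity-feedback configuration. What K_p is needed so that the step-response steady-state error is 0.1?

K_p = 14.3

Steady-state error for a unit step on this type-0 loop is 1/(1 + K_p·G_p(0)).
G_p(0) = 0.6282. Require 1/(1 + K_p·0.6282) = 0.1, so 1 + 0.6282·K_p = 10.
K_p = (10 − 1)/0.6282 = 14.3.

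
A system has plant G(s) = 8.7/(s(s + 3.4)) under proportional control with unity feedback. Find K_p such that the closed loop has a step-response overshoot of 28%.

K_p = 2.36

From %OS = 100·exp(−πζ/√(1−ζ²)) = 28%, ζ = −ln(0.28)/√(π²+ln²(0.28)) = 0.3755.
Characteristic equation s² + 3.4s + 8.7K_p = 0 gives ζ = 3.4/(2√(8.7K_p)).
Setting ζ = 0.3755: √(8.7K_p) = 3.4/(2·0.3755) = 4.527, so K_p = 20.49/8.7 = 2.36.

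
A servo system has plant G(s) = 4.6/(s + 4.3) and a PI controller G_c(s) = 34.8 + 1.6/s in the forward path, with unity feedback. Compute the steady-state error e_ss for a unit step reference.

The open loop G_c(s)G(s) has a pole at the origin (type 1), so the static position error constant is infinite and e_ss = 1/(1+∞) = 0.

0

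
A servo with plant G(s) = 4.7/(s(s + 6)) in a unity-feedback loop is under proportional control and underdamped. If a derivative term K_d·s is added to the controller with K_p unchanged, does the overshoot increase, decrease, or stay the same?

The derivative term adds K·K_d to the s-coefficient of the characteristic equation, raising 2ζω_n while ω_n is unchanged; ζ increases, so overshoot decreases.

decrease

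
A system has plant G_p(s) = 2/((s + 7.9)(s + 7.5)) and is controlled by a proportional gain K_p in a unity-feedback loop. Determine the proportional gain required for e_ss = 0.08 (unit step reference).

K_p = 341

Steady-state error for a unit step on this type-0 loop is 1/(1 + K_p·G_p(0)).
G_p(0) = 0.03376. Require 1/(1 + K_p·0.03376) = 0.08, so 1 + 0.03376·K_p = 12.5.
K_p = (12.5 − 1)/0.03376 = 341.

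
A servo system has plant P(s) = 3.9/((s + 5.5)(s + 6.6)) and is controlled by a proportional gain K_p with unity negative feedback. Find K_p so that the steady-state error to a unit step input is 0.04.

Steady-state error for a unit step on this type-0 loop is 1/(1 + K_p·P(0)).
P(0) = 0.1074. Require 1/(1 + K_p·0.1074) = 0.04, so 1 + 0.1074·K_p = 25.
K_p = (25 − 1)/0.1074 = 223.

K_p = 223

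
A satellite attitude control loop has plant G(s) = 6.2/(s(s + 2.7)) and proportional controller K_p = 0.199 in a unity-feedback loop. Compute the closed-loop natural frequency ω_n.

1 + K_p·G(s) = 0 gives s² + 2.7s + 1.234 = 0.
So ω_n² = 1.234 ⇒ ω_n = 1.111 rad/s, and ζ = 2.7/(2ω_n) = 1.22.

ω_n = 1.11 rad/s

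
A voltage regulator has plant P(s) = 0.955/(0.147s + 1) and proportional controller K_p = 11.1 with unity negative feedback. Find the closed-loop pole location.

s = -78.91

Closed loop: T(s) = K_p·P/(1+K_p·P) = 10.6/(0.147s + 1 + 10.6), with pole at s = −(1 + 10.6)/0.147 = −78.91.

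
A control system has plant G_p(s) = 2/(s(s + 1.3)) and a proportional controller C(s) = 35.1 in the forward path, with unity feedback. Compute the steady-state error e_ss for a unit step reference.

The open loop C(s)G_p(s) has a pole at the origin (type 1), so the static position error constant is infinite and e_ss = 1/(1+∞) = 0.

0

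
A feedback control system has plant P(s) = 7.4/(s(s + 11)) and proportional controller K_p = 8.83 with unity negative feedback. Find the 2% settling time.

T_s ≈ 0.727 s

Closed-loop characteristic equation: s² + 11s + 65.34 = 0, so ω_n = 8.083 rad/s and ζ = 11/(2·8.083) = 0.6804.
2% settling time T_s ≈ 4/(ζω_n) = 4/5.5 = 0.727 s.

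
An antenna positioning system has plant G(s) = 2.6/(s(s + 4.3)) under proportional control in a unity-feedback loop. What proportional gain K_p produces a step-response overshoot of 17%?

K_p = 7.37

From %OS = 100·exp(−πζ/√(1−ζ²)) = 17%, ζ = −ln(0.17)/√(π²+ln²(0.17)) = 0.4913.
Characteristic equation s² + 4.3s + 2.6K_p = 0 gives ζ = 4.3/(2√(2.6K_p)).
Setting ζ = 0.4913: √(2.6K_p) = 4.3/(2·0.4913) = 4.376, so K_p = 19.15/2.6 = 7.37.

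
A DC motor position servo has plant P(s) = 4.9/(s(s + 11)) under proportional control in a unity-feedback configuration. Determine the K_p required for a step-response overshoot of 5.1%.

From %OS = 100·exp(−πζ/√(1−ζ²)) = 5.1%, ζ = −ln(0.051)/√(π²+ln²(0.051)) = 0.6877.
Characteristic equation s² + 11s + 4.9K_p = 0 gives ζ = 11/(2√(4.9K_p)).
Setting ζ = 0.6877: √(4.9K_p) = 11/(2·0.6877) = 7.998, so K_p = 63.96/4.9 = 13.1.

K_p = 13.1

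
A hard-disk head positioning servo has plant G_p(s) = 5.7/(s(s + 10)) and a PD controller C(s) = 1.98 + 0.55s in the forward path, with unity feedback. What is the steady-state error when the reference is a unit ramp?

The loop has one pole at the origin (type 1). Velocity error constant K_v = lim_{s→0} s·C(s)G_p(s) = 1.98·5.7/10 = 1.129.
Steady-state error to a unit ramp: e_ss = 1/K_v = 0.886.

0.886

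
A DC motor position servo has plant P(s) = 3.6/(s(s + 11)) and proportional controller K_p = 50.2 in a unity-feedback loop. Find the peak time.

T_p = 0.256 s

The closed-loop denominator s² + 11s + 180.7 gives ω_n = √180.7 = 13.44 and ζ = 11/(2ω_n) = 0.4091.
Damped frequency ω_d = ω_n√(1−ζ²) = 12.27 rad/s, so peak time T_p = π/ω_d = 0.256 s.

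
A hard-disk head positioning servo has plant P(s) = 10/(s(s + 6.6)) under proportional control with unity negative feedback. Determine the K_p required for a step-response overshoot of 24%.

K_p = 6.37

From %OS = 100·exp(−πζ/√(1−ζ²)) = 24%, ζ = −ln(0.24)/√(π²+ln²(0.24)) = 0.4136.
Characteristic equation s² + 6.6s + 10K_p = 0 gives ζ = 6.6/(2√(10K_p)).
Setting ζ = 0.4136: √(10K_p) = 6.6/(2·0.4136) = 7.979, so K_p = 63.66/10 = 6.37.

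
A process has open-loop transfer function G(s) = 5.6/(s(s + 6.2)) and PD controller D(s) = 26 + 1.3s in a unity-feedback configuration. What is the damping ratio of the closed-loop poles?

ζ = 0.559

Forward path: (26 + 1.3s)·5.6/(s(s+6.2)). The closed-loop characteristic equation is s² + (6.2 + 5.6·1.3)s + 5.6·26 = 0.
That is s² + 13.48s + 145.6 = 0, so ω_n = 12.07 rad/s and ζ = 13.48/(2·12.07) = 0.5586.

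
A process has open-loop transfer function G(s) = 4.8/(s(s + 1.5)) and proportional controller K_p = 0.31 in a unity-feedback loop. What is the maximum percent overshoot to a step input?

The closed-loop denominator s² + 1.5s + 1.488 gives ω_n = √1.488 = 1.22 and ζ = 1.5/(2ω_n) = 0.6148.
%OS = 100·exp(−πζ/√(1−ζ²)) = 100·exp(−π·0.6148/√0.622) = 8.64%.

8.64%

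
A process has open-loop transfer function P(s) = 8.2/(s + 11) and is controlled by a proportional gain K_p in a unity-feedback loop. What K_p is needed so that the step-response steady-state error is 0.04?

K_p = 32.2

For a type-0 loop with proportional control, e_ss = 1/(1 + K_p·P(0)).
P(0) = 0.7455. Require 1/(1 + K_p·0.7455) = 0.04, so 1 + 0.7455·K_p = 25.
K_p = (25 − 1)/0.7455 = 32.2.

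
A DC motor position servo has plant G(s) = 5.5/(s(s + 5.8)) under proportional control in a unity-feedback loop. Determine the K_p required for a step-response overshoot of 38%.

From %OS = 100·exp(−πζ/√(1−ζ²)) = 38%, ζ = −ln(0.38)/√(π²+ln²(0.38)) = 0.2943.
Characteristic equation s² + 5.8s + 5.5K_p = 0 gives ζ = 5.8/(2√(5.5K_p)).
Setting ζ = 0.2943: √(5.5K_p) = 5.8/(2·0.2943) = 9.852, so K_p = 97.07/5.5 = 17.6.

K_p = 17.6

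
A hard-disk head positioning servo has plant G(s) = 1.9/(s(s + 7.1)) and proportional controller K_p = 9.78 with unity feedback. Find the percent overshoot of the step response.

Closed-loop characteristic equation: s² + 7.1s + 18.58 = 0, so ω_n = 4.311 rad/s and ζ = 7.1/(2·4.311) = 0.8235.
%OS = 100·exp(−πζ/√(1−ζ²)) = 100·exp(−π·0.8235/√0.3218) = 1.05%.

1.05%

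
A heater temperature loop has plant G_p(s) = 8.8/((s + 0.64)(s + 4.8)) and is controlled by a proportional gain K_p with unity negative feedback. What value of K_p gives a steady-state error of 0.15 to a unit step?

K_p = 1.98

For a type-0 loop with proportional control, e_ss = 1/(1 + K_p·G_p(0)).
G_p(0) = 2.865. Require 1/(1 + K_p·2.865) = 0.15, so 1 + 2.865·K_p = 6.667.
K_p = (6.667 − 1)/2.865 = 1.98.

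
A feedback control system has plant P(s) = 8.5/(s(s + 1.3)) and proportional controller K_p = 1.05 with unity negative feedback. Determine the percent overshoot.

49.6%

From 1 + K_pP(s) = 0: s² + 1.3s + 8.925 = 0 ⇒ ω_n = 2.987, ζ = 0.2176.
%OS = 100·exp(−πζ/√(1−ζ²)) = 100·exp(−π·0.2176/√0.9527) = 49.6%.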